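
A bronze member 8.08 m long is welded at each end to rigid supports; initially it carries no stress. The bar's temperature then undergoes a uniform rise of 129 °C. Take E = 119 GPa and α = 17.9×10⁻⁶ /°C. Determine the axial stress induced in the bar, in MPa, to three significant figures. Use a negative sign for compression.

Free thermal expansion αLΔT = 17.9e-6 · 8080 · 129 = 18.66 mm.
The walls impose strain ε = −(18.66)/8080 = -2.3091e-03; σ = Eε = 119000 · -2.3091e-03 = -274.8 MPa.

-275 MPa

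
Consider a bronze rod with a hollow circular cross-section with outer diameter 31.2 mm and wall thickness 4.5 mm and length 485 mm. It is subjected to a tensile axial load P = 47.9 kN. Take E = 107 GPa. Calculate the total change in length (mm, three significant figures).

A = 377.5 mm².
δ_mech = NL/(AE) = 47900·485/(377.5·107000) = 0.5752 mm.

0.575 mm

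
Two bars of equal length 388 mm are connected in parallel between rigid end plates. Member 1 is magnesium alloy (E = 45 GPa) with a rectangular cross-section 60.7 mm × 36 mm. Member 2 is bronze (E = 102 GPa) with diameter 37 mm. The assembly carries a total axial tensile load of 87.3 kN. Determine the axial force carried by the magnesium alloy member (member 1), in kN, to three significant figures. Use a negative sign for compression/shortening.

A_1 = 2185 mm².
A_2 = 1075 mm².
Equal strain + equilibrium ⇒ each member carries load in proportion to AE: A₁E₁ = 98330000 N, A₂E₂ = 109700000 N, ΣAE = 208000000 N.
F₁ = P·A₁E₁/ΣAE = 87300·98330000/208000000 = 41270 N.

41.3 kN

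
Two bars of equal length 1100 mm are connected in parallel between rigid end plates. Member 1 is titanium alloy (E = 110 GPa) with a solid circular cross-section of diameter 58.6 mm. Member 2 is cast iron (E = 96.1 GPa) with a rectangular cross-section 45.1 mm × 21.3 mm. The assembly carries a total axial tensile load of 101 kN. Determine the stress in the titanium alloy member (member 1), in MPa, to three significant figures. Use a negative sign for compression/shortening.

28.6 MPa

A_1 = 2697 mm².
A_2 = 960.6 mm².
Equal strain + equilibrium ⇒ each member carries load in proportion to AE: A₁E₁ = 296700000 N, A₂E₂ = 92320000 N, ΣAE = 389000000 N.
σ₁ = P·E₁/ΣAE = 101000·110000/389000000 = 28.56 MPa.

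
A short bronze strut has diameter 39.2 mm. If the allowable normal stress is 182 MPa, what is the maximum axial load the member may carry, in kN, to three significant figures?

A = 1207 mm².
P_max = σ_allow · A = 182 · 1207 = 219700 N = 219.7 kN.

220 kN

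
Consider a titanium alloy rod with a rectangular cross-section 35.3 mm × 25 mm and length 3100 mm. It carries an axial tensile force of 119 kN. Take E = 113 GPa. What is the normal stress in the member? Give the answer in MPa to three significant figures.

A = 882.5 mm².
σ = N/A = 119000/882.5 = 134.8 MPa.

135 MPa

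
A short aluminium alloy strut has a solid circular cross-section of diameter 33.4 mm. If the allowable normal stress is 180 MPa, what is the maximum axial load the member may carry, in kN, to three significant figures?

A = 876.2 mm².
P_max = σ_allow · A = 180 · 876.2 = 157700 N = 157.7 kN.

158 kN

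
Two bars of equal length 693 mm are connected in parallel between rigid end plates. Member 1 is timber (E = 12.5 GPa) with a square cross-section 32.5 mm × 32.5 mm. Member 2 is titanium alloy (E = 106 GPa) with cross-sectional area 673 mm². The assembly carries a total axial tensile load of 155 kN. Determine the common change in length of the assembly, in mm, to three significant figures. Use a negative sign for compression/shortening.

A_1 = 1056 mm².
Equal strain + equilibrium ⇒ each member carries load in proportion to AE: A₁E₁ = 13200000 N, A₂E₂ = 71340000 N, ΣAE = 84540000 N.
δ = PL/ΣAE = 155000·693/84540000 = 1.271 mm.

1.27 mm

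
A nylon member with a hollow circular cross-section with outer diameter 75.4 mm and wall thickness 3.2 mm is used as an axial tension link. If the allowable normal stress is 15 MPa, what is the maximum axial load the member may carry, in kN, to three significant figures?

10.9 kN

A = 725.8 mm².
P_max = σ_allow · A = 15 · 725.8 = 10890 N = 10.89 kN.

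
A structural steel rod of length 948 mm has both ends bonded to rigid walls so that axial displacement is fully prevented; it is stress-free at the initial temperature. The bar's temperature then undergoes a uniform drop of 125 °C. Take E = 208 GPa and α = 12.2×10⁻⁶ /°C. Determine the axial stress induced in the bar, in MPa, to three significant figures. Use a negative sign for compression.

Free thermal expansion αLΔT = 12.2e-6 · 948 · -125 = -1.446 mm.
The walls impose strain ε = −(-1.446)/948 = 1.5250e-03; σ = Eε = 208000 · 1.5250e-03 = 317.2 MPa.

317 MPa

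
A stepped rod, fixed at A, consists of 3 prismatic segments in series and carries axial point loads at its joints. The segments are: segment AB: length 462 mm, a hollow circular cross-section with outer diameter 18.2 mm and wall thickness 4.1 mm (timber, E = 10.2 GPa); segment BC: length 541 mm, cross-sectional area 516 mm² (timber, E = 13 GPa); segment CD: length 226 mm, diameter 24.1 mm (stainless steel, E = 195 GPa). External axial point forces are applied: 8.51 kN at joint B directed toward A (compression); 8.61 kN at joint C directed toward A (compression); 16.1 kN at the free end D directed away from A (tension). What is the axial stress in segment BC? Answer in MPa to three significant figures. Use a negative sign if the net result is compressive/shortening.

Internal axial forces (sectioning from the free end, tension +): N_CD = 16.1 kN, N_BC = 7.49 kN, N_AB = -1.02 kN.
σ_BC = N_BC/A_BC = 7490/516 = 14.52 MPa.

14.5 MPa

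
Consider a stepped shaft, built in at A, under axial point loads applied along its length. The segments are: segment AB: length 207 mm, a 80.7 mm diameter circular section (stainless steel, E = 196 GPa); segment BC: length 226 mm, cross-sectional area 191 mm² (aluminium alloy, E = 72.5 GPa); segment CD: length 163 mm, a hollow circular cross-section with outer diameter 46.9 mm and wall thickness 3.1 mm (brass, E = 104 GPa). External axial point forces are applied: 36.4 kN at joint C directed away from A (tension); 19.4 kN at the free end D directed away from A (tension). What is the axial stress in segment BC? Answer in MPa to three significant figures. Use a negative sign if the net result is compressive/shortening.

292 MPa

Internal axial forces (sectioning from the free end, tension +): N_CD = 19.4 kN, N_BC = 55.8 kN, N_AB = 55.8 kN.
σ_BC = N_BC/A_BC = 55800/191 = 292.1 MPa.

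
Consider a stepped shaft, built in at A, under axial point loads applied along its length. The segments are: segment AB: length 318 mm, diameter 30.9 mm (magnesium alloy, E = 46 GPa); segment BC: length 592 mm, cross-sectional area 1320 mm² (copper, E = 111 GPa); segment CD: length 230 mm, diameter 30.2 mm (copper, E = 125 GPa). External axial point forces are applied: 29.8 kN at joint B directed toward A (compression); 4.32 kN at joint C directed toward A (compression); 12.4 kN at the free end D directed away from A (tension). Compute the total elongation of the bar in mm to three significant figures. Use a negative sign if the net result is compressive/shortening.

-0.136 mm

Internal axial forces (sectioning from the free end, tension +): N_CD = 12.4 kN, N_BC = 8.08 kN, N_AB = -21.72 kN.
A_AB = 749.9 mm².
A_CD = 716.3 mm².
δ_AB = -21720·318/(749.9·46000) = -0.2002 mm
δ_BC = 8080·592/(1320·111000) = 0.03265 mm
δ_CD = 12400·230/(716.3·125000) = 0.03185 mm
δ = Σδ_i = -0.1357 mm.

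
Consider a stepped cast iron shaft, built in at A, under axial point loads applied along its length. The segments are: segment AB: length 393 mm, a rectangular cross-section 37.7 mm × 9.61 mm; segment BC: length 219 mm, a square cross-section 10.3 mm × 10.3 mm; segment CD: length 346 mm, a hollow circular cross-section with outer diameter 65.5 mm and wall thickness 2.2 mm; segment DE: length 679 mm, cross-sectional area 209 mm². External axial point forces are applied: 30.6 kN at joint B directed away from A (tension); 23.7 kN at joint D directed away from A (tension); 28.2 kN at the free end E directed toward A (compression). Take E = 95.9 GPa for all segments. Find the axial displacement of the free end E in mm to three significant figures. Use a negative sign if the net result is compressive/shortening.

Internal axial forces (sectioning from the free end, tension +): N_DE = -28.2 kN, N_CD = -4.5 kN, N_BC = -4.5 kN, N_AB = 26.1 kN.
A_AB = 362.3 mm².
A_BC = 106.1 mm².
A_CD = 437.5 mm².
δ_AB = 26100·393/(362.3·95900) = 0.2952 mm
δ_BC = -4500·219/(106.1·95900) = -0.09686 mm
δ_CD = -4500·346/(437.5·95900) = -0.03711 mm
δ_DE = -28200·679/(209·95900) = -0.9553 mm
δ = Σδ_i = -0.7941 mm.

-0.794 mm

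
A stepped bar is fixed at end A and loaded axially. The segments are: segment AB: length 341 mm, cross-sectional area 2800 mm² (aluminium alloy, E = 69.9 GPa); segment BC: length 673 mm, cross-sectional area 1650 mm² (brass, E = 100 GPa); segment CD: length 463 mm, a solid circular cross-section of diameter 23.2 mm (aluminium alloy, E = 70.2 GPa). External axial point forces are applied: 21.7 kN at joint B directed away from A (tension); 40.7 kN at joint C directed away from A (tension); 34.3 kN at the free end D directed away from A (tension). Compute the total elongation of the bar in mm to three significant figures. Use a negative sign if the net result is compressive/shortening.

Internal axial forces (sectioning from the free end, tension +): N_CD = 34.3 kN, N_BC = 75 kN, N_AB = 96.7 kN.
A_CD = 422.7 mm².
δ_AB = 96700·341/(2800·69900) = 0.1685 mm
δ_BC = 75000·673/(1650·100000) = 0.3059 mm
δ_CD = 34300·463/(422.7·70200) = 0.5351 mm
δ = Σδ_i = 1.01 mm.

1.01 mm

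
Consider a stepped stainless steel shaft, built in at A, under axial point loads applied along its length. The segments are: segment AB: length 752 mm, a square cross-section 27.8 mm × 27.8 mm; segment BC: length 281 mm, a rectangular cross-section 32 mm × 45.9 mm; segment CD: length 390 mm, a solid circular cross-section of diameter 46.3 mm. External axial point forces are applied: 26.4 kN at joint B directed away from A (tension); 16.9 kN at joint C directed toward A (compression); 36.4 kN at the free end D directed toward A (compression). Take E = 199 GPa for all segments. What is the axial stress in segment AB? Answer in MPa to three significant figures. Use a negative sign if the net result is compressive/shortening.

Internal axial forces (sectioning from the free end, tension +): N_CD = -36.4 kN, N_BC = -53.3 kN, N_AB = -26.9 kN.
A_AB = 772.8 mm².
σ_AB = N_AB/A_AB = -26900/772.8 = -34.81 MPa.

-34.8 MPa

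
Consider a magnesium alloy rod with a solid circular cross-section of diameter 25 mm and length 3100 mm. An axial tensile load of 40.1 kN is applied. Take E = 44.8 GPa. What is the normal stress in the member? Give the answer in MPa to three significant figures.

A = 490.9 mm².
σ = N/A = 40100/490.9 = 81.69 MPa.

81.7 MPa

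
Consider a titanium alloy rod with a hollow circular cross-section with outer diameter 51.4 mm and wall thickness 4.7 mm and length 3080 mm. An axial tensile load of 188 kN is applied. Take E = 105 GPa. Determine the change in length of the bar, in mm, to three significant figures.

8.00 mm

A = 689.5 mm².
δ_mech = NL/(AE) = 188000·3080/(689.5·105000) = 7.998 mm.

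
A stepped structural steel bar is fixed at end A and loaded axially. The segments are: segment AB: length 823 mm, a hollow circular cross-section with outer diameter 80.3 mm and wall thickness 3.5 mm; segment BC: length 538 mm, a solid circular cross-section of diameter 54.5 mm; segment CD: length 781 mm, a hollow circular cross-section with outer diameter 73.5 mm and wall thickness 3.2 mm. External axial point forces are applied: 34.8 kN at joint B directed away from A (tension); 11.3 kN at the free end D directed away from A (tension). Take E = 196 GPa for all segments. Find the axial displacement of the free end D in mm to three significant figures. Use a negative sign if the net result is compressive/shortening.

Internal axial forces (sectioning from the free end, tension +): N_CD = 11.3 kN, N_BC = 11.3 kN, N_AB = 46.1 kN.
A_AB = 844.5 mm².
A_BC = 2333 mm².
A_CD = 706.7 mm².
δ_AB = 46100·823/(844.5·196000) = 0.2292 mm
δ_BC = 11300·538/(2333·196000) = 0.0133 mm
δ_CD = 11300·781/(706.7·196000) = 0.06371 mm
δ = Σδ_i = 0.3062 mm.

0.306 mm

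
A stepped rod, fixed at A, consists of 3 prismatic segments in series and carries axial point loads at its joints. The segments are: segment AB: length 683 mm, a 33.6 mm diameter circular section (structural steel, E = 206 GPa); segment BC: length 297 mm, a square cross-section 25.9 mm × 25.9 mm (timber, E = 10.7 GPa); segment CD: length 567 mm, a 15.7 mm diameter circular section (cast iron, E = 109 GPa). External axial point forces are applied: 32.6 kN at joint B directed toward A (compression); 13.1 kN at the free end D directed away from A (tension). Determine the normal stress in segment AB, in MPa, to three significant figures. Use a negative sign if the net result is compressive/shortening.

Internal axial forces (sectioning from the free end, tension +): N_CD = 13.1 kN, N_BC = 13.1 kN, N_AB = -19.5 kN.
A_AB = 886.7 mm².
σ_AB = N_AB/A_AB = -19500/886.7 = -21.99 MPa.

-22.0 MPa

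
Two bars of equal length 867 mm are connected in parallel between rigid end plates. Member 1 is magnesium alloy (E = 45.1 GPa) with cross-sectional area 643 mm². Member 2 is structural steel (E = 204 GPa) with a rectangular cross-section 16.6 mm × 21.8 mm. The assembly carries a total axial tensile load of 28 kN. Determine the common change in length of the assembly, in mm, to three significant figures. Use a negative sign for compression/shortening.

0.236 mm

A_2 = 361.9 mm².
Equal strain + equilibrium ⇒ each member carries load in proportion to AE: A₁E₁ = 29000000 N, A₂E₂ = 73820000 N, ΣAE = 102800000 N.
δ = PL/ΣAE = 28000·867/102800000 = 0.2361 mm.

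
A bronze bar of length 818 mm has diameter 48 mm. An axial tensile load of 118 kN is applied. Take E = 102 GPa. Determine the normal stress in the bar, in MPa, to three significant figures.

A = 1810 mm².
σ = N/A = 118000/1810 = 65.21 MPa.

65.2 MPa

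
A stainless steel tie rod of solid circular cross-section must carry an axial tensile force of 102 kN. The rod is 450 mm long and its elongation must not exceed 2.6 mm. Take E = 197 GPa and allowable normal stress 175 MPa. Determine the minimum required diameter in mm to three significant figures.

Required area A ≥ P/σ_allow = 102000/175 = 582.9 mm².
For a solid circular section, d ≥ √(4A/π) = 27.24 mm.
Elongation limit: A ≥ PL/(Eδ_allow) = 102000·450/(197000·2.6) = 89.61 mm² ⇒ d ≥ 10.68 mm.
The stress limit governs.

27.2 mm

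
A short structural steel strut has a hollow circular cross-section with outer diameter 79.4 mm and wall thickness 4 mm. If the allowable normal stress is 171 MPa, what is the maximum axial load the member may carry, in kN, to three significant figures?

162 kN

A = 947.5 mm².
P_max = σ_allow · A = 171 · 947.5 = 162000 N = 162 kN.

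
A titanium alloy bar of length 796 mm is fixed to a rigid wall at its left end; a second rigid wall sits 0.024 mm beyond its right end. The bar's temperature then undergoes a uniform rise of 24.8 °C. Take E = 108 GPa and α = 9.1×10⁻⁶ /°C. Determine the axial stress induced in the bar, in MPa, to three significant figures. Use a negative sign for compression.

-21.1 MPa

Free thermal expansion αLΔT = 9.1e-6 · 796 · 24.8 = 0.1796 mm.
The walls engage after the gap closes; constrained expansion = 0.1796 − 0.024 = 0.1556 mm.
The walls impose strain ε = −(0.1556)/796 = -1.9553e-04; σ = Eε = 108000 · -1.9553e-04 = -21.12 MPa.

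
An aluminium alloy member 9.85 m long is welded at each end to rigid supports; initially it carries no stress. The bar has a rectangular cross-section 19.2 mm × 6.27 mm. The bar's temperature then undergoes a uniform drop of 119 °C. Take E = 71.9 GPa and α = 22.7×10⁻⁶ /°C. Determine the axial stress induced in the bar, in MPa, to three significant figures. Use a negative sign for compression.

194 MPa

Free thermal expansion αLΔT = 22.7e-6 · 9850 · -119 = -26.61 mm.
The walls impose strain ε = −(-26.61)/9850 = 2.7013e-03; σ = Eε = 71900 · 2.7013e-03 = 194.2 MPa.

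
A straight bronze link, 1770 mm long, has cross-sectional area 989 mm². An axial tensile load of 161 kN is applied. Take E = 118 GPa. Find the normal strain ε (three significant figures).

σ = N/A = 162.8 MPa; ε = σ/E = 162.8/118000 = 1.380e-03.

0.00138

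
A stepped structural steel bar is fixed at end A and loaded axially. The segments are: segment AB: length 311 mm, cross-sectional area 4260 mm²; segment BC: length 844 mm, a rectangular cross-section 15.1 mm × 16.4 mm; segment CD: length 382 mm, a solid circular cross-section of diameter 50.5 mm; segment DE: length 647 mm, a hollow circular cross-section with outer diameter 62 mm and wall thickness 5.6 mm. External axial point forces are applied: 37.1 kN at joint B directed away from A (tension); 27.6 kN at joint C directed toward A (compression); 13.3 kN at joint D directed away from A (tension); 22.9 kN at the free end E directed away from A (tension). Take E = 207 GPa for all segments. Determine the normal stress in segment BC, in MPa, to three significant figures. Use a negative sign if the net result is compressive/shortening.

Internal axial forces (sectioning from the free end, tension +): N_DE = 22.9 kN, N_CD = 36.2 kN, N_BC = 8.6 kN, N_AB = 45.7 kN.
A_BC = 247.6 mm².
σ_BC = N_BC/A_BC = 8600/247.6 = 34.73 MPa.

34.7 MPa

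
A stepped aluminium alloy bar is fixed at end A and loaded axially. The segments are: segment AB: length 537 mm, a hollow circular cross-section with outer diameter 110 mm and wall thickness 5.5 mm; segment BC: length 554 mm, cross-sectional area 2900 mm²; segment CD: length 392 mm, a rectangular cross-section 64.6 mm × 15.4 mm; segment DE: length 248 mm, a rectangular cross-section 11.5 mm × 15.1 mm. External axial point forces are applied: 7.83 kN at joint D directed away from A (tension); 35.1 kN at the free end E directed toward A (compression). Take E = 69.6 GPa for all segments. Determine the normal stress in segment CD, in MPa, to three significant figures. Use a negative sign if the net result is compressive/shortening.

Internal axial forces (sectioning from the free end, tension +): N_DE = -35.1 kN, N_CD = -27.27 kN, N_BC = -27.27 kN, N_AB = -27.27 kN.
A_CD = 994.8 mm².
σ_CD = N_CD/A_CD = -27270/994.8 = -27.41 MPa.

-27.4 MPa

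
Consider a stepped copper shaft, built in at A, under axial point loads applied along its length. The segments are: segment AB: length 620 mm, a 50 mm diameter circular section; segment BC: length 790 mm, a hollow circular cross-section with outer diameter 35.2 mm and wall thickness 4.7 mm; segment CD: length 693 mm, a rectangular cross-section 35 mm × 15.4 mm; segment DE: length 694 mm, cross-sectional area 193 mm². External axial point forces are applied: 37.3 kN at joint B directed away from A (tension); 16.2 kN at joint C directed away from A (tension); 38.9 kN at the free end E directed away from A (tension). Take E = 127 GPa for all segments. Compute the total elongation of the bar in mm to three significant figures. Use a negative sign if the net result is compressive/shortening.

2.49 mm

Internal axial forces (sectioning from the free end, tension +): N_DE = 38.9 kN, N_CD = 38.9 kN, N_BC = 55.1 kN, N_AB = 92.4 kN.
A_AB = 1963 mm².
A_BC = 450.3 mm².
A_CD = 539 mm².
δ_AB = 92400·620/(1963·127000) = 0.2297 mm
δ_BC = 55100·790/(450.3·127000) = 0.7611 mm
δ_CD = 38900·693/(539·127000) = 0.3938 mm
δ_DE = 38900·694/(193·127000) = 1.101 mm
δ = Σδ_i = 2.486 mm.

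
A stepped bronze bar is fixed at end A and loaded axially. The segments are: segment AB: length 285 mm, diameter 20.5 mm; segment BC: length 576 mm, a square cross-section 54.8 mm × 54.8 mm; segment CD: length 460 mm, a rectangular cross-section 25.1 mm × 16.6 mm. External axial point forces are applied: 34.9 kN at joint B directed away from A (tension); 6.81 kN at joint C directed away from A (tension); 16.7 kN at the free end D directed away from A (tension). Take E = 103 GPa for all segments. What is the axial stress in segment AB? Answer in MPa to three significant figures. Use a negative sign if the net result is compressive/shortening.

177 MPa

Internal axial forces (sectioning from the free end, tension +): N_CD = 16.7 kN, N_BC = 23.51 kN, N_AB = 58.41 kN.
A_AB = 330.1 mm².
σ_AB = N_AB/A_AB = 58410/330.1 = 177 MPa.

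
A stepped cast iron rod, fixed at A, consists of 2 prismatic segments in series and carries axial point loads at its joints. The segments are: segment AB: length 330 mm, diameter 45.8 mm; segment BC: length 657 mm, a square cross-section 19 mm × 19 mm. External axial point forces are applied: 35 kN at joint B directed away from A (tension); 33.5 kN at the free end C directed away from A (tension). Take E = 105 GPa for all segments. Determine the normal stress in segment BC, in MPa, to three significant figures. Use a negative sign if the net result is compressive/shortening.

92.8 MPa

Internal axial forces (sectioning from the free end, tension +): N_BC = 33.5 kN, N_AB = 68.5 kN.
A_BC = 361 mm².
σ_BC = N_BC/A_BC = 33500/361 = 92.8 MPa.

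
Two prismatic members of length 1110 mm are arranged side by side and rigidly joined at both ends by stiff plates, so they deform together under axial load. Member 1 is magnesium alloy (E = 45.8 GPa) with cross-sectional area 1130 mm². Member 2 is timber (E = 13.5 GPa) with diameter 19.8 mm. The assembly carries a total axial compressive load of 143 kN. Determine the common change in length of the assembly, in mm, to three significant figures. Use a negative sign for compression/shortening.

-2.84 mm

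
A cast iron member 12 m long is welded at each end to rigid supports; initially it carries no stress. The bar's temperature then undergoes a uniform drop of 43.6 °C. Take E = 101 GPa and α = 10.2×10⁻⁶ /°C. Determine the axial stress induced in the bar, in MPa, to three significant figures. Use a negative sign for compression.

Free thermal expansion αLΔT = 10.2e-6 · 12000 · -43.6 = -5.337 mm.
The walls impose strain ε = −(-5.337)/12000 = 4.4472e-04; σ = Eε = 101000 · 4.4472e-04 = 44.92 MPa.

44.9 MPa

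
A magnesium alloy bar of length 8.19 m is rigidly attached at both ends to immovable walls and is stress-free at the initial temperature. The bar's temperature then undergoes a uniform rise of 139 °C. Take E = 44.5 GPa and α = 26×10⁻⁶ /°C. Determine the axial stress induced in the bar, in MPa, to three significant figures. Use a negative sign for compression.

-161 MPa

Free thermal expansion αLΔT = 26e-6 · 8190 · 139 = 29.6 mm.
The walls impose strain ε = −(29.6)/8190 = -3.6140e-03; σ = Eε = 44500 · -3.6140e-03 = -160.8 MPa.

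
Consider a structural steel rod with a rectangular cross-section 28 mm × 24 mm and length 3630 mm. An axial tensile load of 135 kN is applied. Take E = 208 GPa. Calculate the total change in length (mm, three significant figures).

3.51 mm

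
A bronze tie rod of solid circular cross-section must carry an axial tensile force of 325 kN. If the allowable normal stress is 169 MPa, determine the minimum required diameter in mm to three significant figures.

Required area A ≥ P/σ_allow = 325000/169 = 1923 mm².
For a solid circular section, d ≥ √(4A/π) = 49.48 mm.

49.5 mm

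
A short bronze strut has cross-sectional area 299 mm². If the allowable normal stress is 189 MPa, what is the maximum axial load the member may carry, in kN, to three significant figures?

P_max = σ_allow · A = 189 · 299 = 56510 N = 56.51 kN.

56.5 kN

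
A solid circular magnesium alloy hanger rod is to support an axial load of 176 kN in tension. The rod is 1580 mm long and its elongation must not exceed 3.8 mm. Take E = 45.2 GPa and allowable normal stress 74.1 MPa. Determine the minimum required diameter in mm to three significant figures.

55.0 mm

Required area A ≥ P/σ_allow = 176000/74.1 = 2375 mm².
For a solid circular section, d ≥ √(4A/π) = 54.99 mm.
Elongation limit: A ≥ PL/(Eδ_allow) = 176000·1580/(45200·3.8) = 1619 mm² ⇒ d ≥ 45.4 mm.
The stress limit governs.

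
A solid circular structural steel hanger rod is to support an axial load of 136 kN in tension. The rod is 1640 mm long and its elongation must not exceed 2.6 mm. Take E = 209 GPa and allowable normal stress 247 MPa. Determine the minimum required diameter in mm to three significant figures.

26.5 mm

Required area A ≥ P/σ_allow = 136000/247 = 550.6 mm².
For a solid circular section, d ≥ √(4A/π) = 26.48 mm.
Elongation limit: A ≥ PL/(Eδ_allow) = 136000·1640/(209000·2.6) = 410.5 mm² ⇒ d ≥ 22.86 mm.
The stress limit governs.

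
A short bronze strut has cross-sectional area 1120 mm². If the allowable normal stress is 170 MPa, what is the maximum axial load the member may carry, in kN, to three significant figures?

190 kN

P_max = σ_allow · A = 170 · 1120 = 190400 N = 190.4 kN.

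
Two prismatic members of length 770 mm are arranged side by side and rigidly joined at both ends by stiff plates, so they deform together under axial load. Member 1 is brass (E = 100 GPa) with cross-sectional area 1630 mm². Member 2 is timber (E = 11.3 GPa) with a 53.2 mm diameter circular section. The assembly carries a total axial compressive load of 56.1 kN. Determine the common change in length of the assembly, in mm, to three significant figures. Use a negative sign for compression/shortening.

A_2 = 2223 mm².
Equal strain + equilibrium ⇒ each member carries load in proportion to AE: A₁E₁ = 163000000 N, A₂E₂ = 25120000 N, ΣAE = 188100000 N.
δ = PL/ΣAE = -56100·770/188100000 = -0.2296 mm.

-0.230 mm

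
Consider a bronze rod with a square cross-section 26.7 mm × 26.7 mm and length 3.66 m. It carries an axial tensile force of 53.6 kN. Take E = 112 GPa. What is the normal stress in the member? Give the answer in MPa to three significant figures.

A = 712.9 mm².
σ = N/A = 53600/712.9 = 75.19 MPa.

75.2 MPa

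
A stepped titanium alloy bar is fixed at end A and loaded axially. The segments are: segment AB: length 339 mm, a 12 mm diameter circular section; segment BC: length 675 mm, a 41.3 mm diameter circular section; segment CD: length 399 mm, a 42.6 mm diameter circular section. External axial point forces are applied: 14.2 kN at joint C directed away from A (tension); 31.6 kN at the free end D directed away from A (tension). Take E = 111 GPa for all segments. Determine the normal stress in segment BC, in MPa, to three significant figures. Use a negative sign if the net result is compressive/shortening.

Internal axial forces (sectioning from the free end, tension +): N_CD = 31.6 kN, N_BC = 45.8 kN, N_AB = 45.8 kN.
A_BC = 1340 mm².
σ_BC = N_BC/A_BC = 45800/1340 = 34.19 MPa.

34.2 MPa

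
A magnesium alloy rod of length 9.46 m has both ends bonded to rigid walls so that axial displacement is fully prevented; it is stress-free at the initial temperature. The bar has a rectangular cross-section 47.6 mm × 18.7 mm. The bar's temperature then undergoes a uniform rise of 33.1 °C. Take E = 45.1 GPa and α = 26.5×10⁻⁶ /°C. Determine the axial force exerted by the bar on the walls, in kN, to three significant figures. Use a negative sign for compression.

-35.2 kN

Free thermal expansion αLΔT = 26.5e-6 · 9460 · 33.1 = 8.298 mm.
The walls impose strain ε = −(8.298)/9460 = -8.7715e-04; σ = Eε = 45100 · -8.7715e-04 = -39.56 MPa.
Wall reaction R = σ·A = -39.56·890.1 = -35210 N = -35.21 kN.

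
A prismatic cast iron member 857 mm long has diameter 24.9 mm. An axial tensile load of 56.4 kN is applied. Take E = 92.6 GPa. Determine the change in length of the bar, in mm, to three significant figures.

A = 487 mm².
δ_mech = NL/(AE) = 56400·857/(487·92600) = 1.072 mm.

1.07 mm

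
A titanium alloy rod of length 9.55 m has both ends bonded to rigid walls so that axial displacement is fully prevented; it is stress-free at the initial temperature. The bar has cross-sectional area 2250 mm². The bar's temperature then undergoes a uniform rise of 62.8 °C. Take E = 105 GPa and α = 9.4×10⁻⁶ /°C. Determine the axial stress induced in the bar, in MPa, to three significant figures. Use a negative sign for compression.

-62.0 MPa

Free thermal expansion αLΔT = 9.4e-6 · 9550 · 62.8 = 5.638 mm.
The walls impose strain ε = −(5.638)/9550 = -5.9032e-04; σ = Eε = 105000 · -5.9032e-04 = -61.98 MPa.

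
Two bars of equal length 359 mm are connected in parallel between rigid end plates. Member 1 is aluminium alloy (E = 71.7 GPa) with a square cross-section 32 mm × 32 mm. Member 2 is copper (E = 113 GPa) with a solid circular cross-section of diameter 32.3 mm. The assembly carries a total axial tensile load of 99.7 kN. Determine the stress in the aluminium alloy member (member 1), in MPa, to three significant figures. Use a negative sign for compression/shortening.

A_1 = 1024 mm².
A_2 = 819.4 mm².
Equal strain + equilibrium ⇒ each member carries load in proportion to AE: A₁E₁ = 73420000 N, A₂E₂ = 92590000 N, ΣAE = 166000000 N.
σ₁ = P·E₁/ΣAE = 99700·71700/166000000 = 43.06 MPa.

43.1 MPa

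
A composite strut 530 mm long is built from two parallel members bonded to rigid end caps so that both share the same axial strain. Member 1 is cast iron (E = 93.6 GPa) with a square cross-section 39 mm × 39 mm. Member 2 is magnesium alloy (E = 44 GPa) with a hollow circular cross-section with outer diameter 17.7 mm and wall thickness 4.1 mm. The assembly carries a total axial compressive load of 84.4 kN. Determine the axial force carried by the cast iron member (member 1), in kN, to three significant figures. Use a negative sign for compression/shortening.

A_1 = 1521 mm².
A_2 = 175.2 mm².
Equal strain + equilibrium ⇒ each member carries load in proportion to AE: A₁E₁ = 142400000 N, A₂E₂ = 7708000 N, ΣAE = 150100000 N.
F₁ = P·A₁E₁/ΣAE = -84400·142400000/150100000 = -80070 N.

-80.1 kN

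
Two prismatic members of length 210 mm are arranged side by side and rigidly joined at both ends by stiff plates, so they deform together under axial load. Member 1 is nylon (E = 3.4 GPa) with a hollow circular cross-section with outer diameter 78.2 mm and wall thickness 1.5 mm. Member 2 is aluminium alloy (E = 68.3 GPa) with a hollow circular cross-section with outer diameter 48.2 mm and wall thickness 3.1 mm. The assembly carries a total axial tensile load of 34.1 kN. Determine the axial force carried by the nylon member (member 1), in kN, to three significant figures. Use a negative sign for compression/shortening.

A_1 = 361.4 mm².
A_2 = 439.2 mm².
Equal strain + equilibrium ⇒ each member carries load in proportion to AE: A₁E₁ = 1229000 N, A₂E₂ = 30000000 N, ΣAE = 31230000 N.
F₁ = P·A₁E₁/ΣAE = 34100·1229000/31230000 = 1342 N.

1.34 kN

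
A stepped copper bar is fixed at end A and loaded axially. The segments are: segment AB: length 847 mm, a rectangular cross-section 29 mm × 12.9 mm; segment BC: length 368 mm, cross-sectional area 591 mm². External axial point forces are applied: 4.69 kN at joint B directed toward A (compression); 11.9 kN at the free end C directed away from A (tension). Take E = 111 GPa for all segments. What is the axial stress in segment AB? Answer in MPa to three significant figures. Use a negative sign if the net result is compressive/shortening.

19.3 MPa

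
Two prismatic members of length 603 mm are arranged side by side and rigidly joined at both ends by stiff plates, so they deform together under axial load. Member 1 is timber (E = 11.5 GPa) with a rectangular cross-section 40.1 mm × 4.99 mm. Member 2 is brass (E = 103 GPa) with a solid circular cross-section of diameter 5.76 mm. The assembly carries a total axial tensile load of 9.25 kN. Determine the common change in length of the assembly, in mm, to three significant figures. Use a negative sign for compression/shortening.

1.12 mm

A_1 = 200.1 mm².
A_2 = 26.06 mm².
Equal strain + equilibrium ⇒ each member carries load in proportion to AE: A₁E₁ = 2301000 N, A₂E₂ = 2684000 N, ΣAE = 4985000 N.
δ = PL/ΣAE = 9250·603/4985000 = 1.119 mm.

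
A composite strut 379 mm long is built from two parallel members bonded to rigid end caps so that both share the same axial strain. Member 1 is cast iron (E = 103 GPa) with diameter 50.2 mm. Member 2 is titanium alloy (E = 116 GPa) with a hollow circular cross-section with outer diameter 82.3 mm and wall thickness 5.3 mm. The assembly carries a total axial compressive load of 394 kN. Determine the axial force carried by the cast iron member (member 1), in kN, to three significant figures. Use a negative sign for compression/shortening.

A_1 = 1979 mm².
A_2 = 1282 mm².
Equal strain + equilibrium ⇒ each member carries load in proportion to AE: A₁E₁ = 203900000 N, A₂E₂ = 148700000 N, ΣAE = 352600000 N.
F₁ = P·A₁E₁/ΣAE = -394000·203900000/352600000 = -227800 N.

-228 kN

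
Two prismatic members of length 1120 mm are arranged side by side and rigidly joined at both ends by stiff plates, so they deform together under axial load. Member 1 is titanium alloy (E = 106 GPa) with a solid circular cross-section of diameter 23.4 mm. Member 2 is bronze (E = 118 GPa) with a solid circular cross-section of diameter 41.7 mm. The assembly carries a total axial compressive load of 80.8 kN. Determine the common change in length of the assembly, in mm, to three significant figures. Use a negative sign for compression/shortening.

-0.438 mm

A_1 = 430.1 mm².
A_2 = 1366 mm².
Equal strain + equilibrium ⇒ each member carries load in proportion to AE: A₁E₁ = 45590000 N, A₂E₂ = 161200000 N, ΣAE = 206700000 N.
δ = PL/ΣAE = -80800·1120/206700000 = -0.4377 mm.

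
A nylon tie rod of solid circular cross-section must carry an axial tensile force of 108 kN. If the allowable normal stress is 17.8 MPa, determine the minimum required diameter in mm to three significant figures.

Required area A ≥ P/σ_allow = 108000/17.8 = 6067 mm².
For a solid circular section, d ≥ √(4A/π) = 87.89 mm.

87.9 mm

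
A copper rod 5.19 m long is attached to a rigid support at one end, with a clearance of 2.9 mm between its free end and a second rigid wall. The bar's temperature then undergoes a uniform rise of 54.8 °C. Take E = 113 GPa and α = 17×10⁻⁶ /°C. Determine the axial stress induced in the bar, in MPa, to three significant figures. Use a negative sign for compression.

-42.1 MPa

Free thermal expansion αLΔT = 17e-6 · 5190 · 54.8 = 4.835 mm.
The walls engage after the gap closes; constrained expansion = 4.835 − 2.9 = 1.935 mm.
The walls impose strain ε = −(1.935)/5190 = -3.7283e-04; σ = Eε = 113000 · -3.7283e-04 = -42.13 MPa.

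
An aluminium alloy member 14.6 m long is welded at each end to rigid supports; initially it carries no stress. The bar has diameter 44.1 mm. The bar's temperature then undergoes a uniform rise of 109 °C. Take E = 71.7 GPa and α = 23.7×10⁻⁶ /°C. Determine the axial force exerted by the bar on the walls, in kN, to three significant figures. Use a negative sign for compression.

-283 kN

Free thermal expansion αLΔT = 23.7e-6 · 14600 · 109 = 37.72 mm.
The walls impose strain ε = −(37.72)/14600 = -2.5833e-03; σ = Eε = 71700 · -2.5833e-03 = -185.2 MPa.
Wall reaction R = σ·A = -185.2·1527 = -282900 N = -282.9 kN.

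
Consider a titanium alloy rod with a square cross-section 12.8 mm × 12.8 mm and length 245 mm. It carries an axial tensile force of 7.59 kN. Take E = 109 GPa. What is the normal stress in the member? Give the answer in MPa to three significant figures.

46.3 MPa

A = 163.8 mm².
σ = N/A = 7590/163.8 = 46.33 MPa.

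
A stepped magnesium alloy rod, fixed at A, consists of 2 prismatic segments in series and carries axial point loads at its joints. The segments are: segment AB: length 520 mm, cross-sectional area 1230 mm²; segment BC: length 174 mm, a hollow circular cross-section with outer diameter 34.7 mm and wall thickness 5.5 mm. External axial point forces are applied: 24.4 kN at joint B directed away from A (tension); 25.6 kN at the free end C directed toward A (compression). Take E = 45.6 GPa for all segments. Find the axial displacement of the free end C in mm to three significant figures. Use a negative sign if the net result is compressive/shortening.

-0.205 mm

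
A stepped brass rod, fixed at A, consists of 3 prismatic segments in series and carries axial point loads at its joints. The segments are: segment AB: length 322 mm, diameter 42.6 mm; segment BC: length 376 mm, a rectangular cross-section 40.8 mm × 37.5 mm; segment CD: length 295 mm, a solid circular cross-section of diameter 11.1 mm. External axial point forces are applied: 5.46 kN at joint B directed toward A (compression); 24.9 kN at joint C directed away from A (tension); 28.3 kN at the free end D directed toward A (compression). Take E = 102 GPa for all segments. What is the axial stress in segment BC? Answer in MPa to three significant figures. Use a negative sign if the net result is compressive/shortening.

-2.22 MPa

Internal axial forces (sectioning from the free end, tension +): N_CD = -28.3 kN, N_BC = -3.4 kN, N_AB = -8.86 kN.
A_BC = 1530 mm².
σ_BC = N_BC/A_BC = -3400/1530 = -2.222 MPa.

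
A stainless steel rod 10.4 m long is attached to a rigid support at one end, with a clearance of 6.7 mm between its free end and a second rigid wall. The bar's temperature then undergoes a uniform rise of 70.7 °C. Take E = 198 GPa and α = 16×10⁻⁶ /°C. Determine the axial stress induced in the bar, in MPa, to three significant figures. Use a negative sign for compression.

Free thermal expansion αLΔT = 16e-6 · 10400 · 70.7 = 11.76 mm.
The walls engage after the gap closes; constrained expansion = 11.76 − 6.7 = 5.064 mm.
The walls impose strain ε = −(5.064)/10400 = -4.8697e-04; σ = Eε = 198000 · -4.8697e-04 = -96.42 MPa.

-96.4 MPa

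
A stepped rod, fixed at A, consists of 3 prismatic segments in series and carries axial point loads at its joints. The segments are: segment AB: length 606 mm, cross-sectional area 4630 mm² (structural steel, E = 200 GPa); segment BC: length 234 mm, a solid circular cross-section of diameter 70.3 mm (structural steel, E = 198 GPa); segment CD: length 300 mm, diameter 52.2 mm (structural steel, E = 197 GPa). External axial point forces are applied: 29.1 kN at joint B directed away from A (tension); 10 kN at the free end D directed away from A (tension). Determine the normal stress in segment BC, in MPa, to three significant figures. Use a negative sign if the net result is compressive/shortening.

Internal axial forces (sectioning from the free end, tension +): N_CD = 10 kN, N_BC = 10 kN, N_AB = 39.1 kN.
A_BC = 3882 mm².
σ_BC = N_BC/A_BC = 10000/3882 = 2.576 MPa.

2.58 MPa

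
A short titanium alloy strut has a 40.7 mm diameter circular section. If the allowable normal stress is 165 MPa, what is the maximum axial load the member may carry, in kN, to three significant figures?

215 kN

A = 1301 mm².
P_max = σ_allow · A = 165 · 1301 = 214700 N = 214.7 kN.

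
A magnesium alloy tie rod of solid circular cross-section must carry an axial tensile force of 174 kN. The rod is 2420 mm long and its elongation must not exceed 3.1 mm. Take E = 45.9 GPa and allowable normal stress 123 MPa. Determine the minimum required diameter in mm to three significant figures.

Required area A ≥ P/σ_allow = 174000/123 = 1415 mm².
For a solid circular section, d ≥ √(4A/π) = 42.44 mm.
Elongation limit: A ≥ PL/(Eδ_allow) = 174000·2420/(45900·3.1) = 2959 mm² ⇒ d ≥ 61.38 mm.
The elongation limit governs.

61.4 mm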